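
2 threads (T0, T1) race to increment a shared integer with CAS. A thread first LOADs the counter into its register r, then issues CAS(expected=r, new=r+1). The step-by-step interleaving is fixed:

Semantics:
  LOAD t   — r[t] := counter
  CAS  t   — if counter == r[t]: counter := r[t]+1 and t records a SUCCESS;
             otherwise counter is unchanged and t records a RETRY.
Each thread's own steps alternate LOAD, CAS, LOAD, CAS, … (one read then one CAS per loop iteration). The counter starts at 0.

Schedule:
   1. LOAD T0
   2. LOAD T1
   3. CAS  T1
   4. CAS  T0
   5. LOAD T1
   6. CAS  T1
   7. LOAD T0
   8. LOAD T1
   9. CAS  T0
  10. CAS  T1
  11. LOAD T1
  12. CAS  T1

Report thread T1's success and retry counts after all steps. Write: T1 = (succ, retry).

T1 = (3, 1)

[1] T0.load  rd  (counter 0, T0.r 0)
[2] T1.load  rd  (counter 0, T1.r 0)
[3] T1.cas  hit  (counter 1, T1.r 0)
[4] T0.cas  miss  (counter 1, T0.r 0)
[5] T1.load  rd  (counter 1, T1.r 1)
[6] T1.cas  hit  (counter 2, T1.r 1)
[7] T0.load  rd  (counter 2, T0.r 2)
[8] T1.load  rd  (counter 2, T1.r 2)
[9] T0.cas  hit  (counter 3, T0.r 2)
[10] T1.cas  miss  (counter 3, T1.r 2)
[11] T1.load  rd  (counter 3, T1.r 3)
[12] T1.cas  hit  (counter 4, T1.r 3)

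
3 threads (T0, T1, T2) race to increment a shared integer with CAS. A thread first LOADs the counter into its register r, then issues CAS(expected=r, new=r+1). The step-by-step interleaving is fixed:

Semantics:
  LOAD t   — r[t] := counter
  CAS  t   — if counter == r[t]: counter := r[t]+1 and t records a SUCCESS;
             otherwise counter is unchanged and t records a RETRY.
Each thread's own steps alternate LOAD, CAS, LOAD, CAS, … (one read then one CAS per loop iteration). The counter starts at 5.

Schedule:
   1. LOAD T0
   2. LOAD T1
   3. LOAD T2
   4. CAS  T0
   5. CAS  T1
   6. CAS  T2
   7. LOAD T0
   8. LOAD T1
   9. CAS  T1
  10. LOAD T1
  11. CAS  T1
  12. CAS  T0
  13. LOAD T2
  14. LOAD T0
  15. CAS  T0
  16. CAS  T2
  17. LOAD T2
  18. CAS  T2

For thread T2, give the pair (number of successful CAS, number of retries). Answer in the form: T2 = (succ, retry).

step 1: T0 LOAD ⇒ load; ctr=5 reg=5
step 2: T1 LOAD ⇒ load; ctr=5 reg=5
step 3: T2 LOAD ⇒ load; ctr=5 reg=5
step 4: T0 CAS ⇒ ok; ctr=6 reg=5
step 5: T1 CAS ⇒ retry; ctr=6 reg=5
step 6: T2 CAS ⇒ retry; ctr=6 reg=5
step 7: T0 LOAD ⇒ load; ctr=6 reg=6
step 8: T1 LOAD ⇒ load; ctr=6 reg=6
step 9: T1 CAS ⇒ ok; ctr=7 reg=6
step 10: T1 LOAD ⇒ load; ctr=7 reg=7
step 11: T1 CAS ⇒ ok; ctr=8 reg=7
step 12: T0 CAS ⇒ retry; ctr=8 reg=6
step 13: T2 LOAD ⇒ load; ctr=8 reg=8
step 14: T0 LOAD ⇒ load; ctr=8 reg=8
step 15: T0 CAS ⇒ ok; ctr=9 reg=8
step 16: T2 CAS ⇒ retry; ctr=9 reg=8
step 17: T2 LOAD ⇒ load; ctr=9 reg=9
step 18: T2 CAS ⇒ ok; ctr=10 reg=9

T2 = (1, 2)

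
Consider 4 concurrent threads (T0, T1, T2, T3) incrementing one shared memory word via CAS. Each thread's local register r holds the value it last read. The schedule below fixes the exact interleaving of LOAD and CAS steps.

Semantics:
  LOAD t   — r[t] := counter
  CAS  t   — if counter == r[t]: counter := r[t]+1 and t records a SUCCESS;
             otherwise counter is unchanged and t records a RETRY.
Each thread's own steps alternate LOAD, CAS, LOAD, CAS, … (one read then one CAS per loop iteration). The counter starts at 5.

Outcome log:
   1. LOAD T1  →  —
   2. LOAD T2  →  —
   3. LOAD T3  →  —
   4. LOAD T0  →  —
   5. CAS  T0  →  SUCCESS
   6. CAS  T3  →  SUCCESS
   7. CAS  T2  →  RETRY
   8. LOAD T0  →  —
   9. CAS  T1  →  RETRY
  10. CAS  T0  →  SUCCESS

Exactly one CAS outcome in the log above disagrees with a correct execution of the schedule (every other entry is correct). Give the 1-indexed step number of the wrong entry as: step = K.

step = 6

Re-executing:
   1) LOAD T1:  M=5  r_T1=5
   2) LOAD T2:  M=5  r_T2=5
   3) LOAD T3:  M=5  r_T3=5
   4) LOAD T0:  M=5  r_T0=5
   5) CAS  T0:  M=6  r_T0=5 ✓
   6) CAS  T3:  M=6  r_T3=5 ✗
   7) CAS  T2:  M=6  r_T2=5 ✗
   8) LOAD T0:  M=6  r_T0=6
   9) CAS  T1:  M=6  r_T1=5 ✗
  10) CAS  T0:  M=7  r_T0=6 ✓
Mismatch at 6.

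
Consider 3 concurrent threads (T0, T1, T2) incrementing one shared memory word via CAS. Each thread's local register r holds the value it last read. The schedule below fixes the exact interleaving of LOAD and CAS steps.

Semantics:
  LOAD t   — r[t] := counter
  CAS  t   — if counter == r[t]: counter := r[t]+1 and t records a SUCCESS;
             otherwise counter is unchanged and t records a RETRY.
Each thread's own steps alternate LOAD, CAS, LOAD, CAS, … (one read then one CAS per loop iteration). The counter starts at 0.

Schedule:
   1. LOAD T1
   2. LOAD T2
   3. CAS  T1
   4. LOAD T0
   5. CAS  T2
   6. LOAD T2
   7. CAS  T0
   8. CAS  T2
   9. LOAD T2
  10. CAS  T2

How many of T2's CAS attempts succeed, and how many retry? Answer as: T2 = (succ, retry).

T2 = (1, 2)

T1 LOAD — after: cnt=0, r=0 — load
T2 LOAD — after: cnt=0, r=0 — load
T1 CAS — after: cnt=1, r=0 — ok
T0 LOAD — after: cnt=1, r=1 — load
T2 CAS — after: cnt=1, r=0 — retry
T2 LOAD — after: cnt=1, r=1 — load
T0 CAS — after: cnt=2, r=1 — ok
T2 CAS — after: cnt=2, r=1 — retry
T2 LOAD — after: cnt=2, r=2 — load
T2 CAS — after: cnt=3, r=2 — ok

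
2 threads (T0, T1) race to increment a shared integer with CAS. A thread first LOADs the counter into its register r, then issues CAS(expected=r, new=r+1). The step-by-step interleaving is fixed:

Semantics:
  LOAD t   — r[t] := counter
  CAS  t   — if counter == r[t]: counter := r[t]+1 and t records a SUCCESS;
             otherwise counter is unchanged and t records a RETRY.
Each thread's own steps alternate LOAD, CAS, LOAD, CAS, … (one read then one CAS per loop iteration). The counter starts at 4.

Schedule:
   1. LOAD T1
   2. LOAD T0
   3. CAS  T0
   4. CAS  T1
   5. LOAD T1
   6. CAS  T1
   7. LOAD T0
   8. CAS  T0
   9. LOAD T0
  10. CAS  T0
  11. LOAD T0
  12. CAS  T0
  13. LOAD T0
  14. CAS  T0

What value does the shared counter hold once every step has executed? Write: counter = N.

counter = 10

   1) LOAD T1:  M=4  r_T1=4
   2) LOAD T0:  M=4  r_T0=4
   3) CAS  T0:  M=5  r_T0=4 ✓
   4) CAS  T1:  M=5  r_T1=4 ✗
   5) LOAD T1:  M=5  r_T1=5
   6) CAS  T1:  M=6  r_T1=5 ✓
   7) LOAD T0:  M=6  r_T0=6
   8) CAS  T0:  M=7  r_T0=6 ✓
   9) LOAD T0:  M=7  r_T0=7
  10) CAS  T0:  M=8  r_T0=7 ✓
  11) LOAD T0:  M=8  r_T0=8
  12) CAS  T0:  M=9  r_T0=8 ✓
  13) LOAD T0:  M=9  r_T0=9
  14) CAS  T0:  M=10  r_T0=9 ✓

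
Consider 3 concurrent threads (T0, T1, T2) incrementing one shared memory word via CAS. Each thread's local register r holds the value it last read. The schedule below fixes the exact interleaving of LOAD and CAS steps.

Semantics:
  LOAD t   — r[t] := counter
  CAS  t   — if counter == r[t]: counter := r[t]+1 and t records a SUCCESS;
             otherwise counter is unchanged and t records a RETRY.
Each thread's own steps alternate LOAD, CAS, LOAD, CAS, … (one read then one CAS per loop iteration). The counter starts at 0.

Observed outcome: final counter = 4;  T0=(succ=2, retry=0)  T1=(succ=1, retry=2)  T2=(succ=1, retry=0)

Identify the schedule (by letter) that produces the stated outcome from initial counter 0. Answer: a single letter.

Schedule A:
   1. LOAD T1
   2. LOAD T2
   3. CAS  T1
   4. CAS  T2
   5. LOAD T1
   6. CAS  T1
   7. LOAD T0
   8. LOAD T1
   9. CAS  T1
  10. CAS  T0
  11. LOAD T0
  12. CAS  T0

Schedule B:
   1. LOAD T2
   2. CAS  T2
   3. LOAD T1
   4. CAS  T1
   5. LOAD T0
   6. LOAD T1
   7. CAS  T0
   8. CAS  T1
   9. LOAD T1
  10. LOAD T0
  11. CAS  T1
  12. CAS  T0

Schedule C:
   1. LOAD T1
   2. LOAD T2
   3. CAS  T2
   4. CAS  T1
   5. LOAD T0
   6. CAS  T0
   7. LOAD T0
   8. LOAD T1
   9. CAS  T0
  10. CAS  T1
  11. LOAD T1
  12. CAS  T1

Tracing schedule C:
   1) LOAD T1:  M=0  r_T1=0
   2) LOAD T2:  M=0  r_T2=0
   3) CAS  T2:  M=1  r_T2=0 ✓
   4) CAS  T1:  M=1  r_T1=0 ✗
   5) LOAD T0:  M=1  r_T0=1
   6) CAS  T0:  M=2  r_T0=1 ✓
   7) LOAD T0:  M=2  r_T0=2
   8) LOAD T1:  M=2  r_T1=2
   9) CAS  T0:  M=3  r_T0=2 ✓
  10) CAS  T1:  M=3  r_T1=2 ✗
  11) LOAD T1:  M=3  r_T1=3
  12) CAS  T1:  M=4  r_T1=3 ✓

C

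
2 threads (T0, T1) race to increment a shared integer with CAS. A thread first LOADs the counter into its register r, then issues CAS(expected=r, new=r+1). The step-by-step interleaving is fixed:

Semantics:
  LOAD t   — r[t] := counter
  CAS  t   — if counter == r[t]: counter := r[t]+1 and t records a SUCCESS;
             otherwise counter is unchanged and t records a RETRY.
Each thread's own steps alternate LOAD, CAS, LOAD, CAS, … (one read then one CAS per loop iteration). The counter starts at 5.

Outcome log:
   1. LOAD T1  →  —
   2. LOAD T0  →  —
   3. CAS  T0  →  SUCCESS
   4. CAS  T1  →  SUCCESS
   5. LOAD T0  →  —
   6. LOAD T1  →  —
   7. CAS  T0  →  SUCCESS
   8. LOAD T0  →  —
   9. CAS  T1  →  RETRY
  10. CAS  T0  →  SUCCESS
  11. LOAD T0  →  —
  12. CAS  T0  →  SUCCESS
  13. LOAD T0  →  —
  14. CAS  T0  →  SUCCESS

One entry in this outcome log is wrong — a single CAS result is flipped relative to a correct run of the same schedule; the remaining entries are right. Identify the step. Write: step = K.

Re-executing:
1. LOAD T1 → mem=5 r[T1]=5 [LOAD]
2. LOAD T0 → mem=5 r[T0]=5 [LOAD]
3. CAS T0 → mem=6 r[T0]=5 [OK]
4. CAS T1 → mem=6 r[T1]=5 [RETRY]
5. LOAD T0 → mem=6 r[T0]=6 [LOAD]
6. LOAD T1 → mem=6 r[T1]=6 [LOAD]
7. CAS T0 → mem=7 r[T0]=6 [OK]
8. LOAD T0 → mem=7 r[T0]=7 [LOAD]
9. CAS T1 → mem=7 r[T1]=6 [RETRY]
10. CAS T0 → mem=8 r[T0]=7 [OK]
11. LOAD T0 → mem=8 r[T0]=8 [LOAD]
12. CAS T0 → mem=9 r[T0]=8 [OK]
13. LOAD T0 → mem=9 r[T0]=9 [LOAD]
14. CAS T0 → mem=10 r[T0]=9 [OK]
Flip is step 4.

step = 4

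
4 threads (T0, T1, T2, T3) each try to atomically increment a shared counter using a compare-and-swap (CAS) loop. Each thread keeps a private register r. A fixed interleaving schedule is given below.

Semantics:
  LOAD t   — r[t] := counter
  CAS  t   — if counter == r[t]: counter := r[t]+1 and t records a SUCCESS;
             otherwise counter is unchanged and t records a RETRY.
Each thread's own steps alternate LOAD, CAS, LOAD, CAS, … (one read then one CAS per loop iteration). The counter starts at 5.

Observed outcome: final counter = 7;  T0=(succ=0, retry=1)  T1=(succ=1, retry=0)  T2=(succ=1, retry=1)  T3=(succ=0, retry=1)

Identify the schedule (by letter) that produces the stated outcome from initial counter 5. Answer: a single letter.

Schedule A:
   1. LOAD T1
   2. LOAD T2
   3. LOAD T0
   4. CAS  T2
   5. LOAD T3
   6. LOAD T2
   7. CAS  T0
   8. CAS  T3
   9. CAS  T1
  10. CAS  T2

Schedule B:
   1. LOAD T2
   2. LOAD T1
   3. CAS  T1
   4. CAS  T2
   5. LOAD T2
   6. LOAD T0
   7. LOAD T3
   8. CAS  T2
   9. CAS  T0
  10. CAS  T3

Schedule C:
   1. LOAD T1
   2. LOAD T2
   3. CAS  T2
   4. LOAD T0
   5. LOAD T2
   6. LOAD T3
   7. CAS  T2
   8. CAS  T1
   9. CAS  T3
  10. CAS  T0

Simulating candidate B:
T2 LOAD — after: cnt=5, r=5 — load
T1 LOAD — after: cnt=5, r=5 — load
T1 CAS — after: cnt=6, r=5 — ok
T2 CAS — after: cnt=6, r=5 — retry
T2 LOAD — after: cnt=6, r=6 — load
T0 LOAD — after: cnt=6, r=6 — load
T3 LOAD — after: cnt=6, r=6 — load
T2 CAS — after: cnt=7, r=6 — ok
T0 CAS — after: cnt=7, r=6 — retry
T3 CAS — after: cnt=7, r=6 — retry

B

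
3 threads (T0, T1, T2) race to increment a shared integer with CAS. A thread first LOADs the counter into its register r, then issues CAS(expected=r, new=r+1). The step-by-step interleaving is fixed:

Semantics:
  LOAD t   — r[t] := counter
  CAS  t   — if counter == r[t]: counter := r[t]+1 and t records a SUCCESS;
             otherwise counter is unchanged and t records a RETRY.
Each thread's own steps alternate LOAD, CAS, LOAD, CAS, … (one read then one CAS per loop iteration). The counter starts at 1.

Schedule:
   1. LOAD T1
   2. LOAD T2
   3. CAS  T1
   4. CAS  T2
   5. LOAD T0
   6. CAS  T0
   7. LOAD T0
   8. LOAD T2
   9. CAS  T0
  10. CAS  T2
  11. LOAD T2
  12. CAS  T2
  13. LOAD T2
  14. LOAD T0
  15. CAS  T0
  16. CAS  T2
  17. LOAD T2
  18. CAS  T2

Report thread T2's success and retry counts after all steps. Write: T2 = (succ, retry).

T1 LOAD — after: cnt=1, r=1 — load
T2 LOAD — after: cnt=1, r=1 — load
T1 CAS — after: cnt=2, r=1 — ok
T2 CAS — after: cnt=2, r=1 — retry
T0 LOAD — after: cnt=2, r=2 — load
T0 CAS — after: cnt=3, r=2 — ok
T0 LOAD — after: cnt=3, r=3 — load
T2 LOAD — after: cnt=3, r=3 — load
T0 CAS — after: cnt=4, r=3 — ok
T2 CAS — after: cnt=4, r=3 — retry
T2 LOAD — after: cnt=4, r=4 — load
T2 CAS — after: cnt=5, r=4 — ok
T2 LOAD — after: cnt=5, r=5 — load
T0 LOAD — after: cnt=5, r=5 — load
T0 CAS — after: cnt=6, r=5 — ok
T2 CAS — after: cnt=6, r=5 — retry
T2 LOAD — after: cnt=6, r=6 — load
T2 CAS — after: cnt=7, r=6 — ok

T2 = (2, 3)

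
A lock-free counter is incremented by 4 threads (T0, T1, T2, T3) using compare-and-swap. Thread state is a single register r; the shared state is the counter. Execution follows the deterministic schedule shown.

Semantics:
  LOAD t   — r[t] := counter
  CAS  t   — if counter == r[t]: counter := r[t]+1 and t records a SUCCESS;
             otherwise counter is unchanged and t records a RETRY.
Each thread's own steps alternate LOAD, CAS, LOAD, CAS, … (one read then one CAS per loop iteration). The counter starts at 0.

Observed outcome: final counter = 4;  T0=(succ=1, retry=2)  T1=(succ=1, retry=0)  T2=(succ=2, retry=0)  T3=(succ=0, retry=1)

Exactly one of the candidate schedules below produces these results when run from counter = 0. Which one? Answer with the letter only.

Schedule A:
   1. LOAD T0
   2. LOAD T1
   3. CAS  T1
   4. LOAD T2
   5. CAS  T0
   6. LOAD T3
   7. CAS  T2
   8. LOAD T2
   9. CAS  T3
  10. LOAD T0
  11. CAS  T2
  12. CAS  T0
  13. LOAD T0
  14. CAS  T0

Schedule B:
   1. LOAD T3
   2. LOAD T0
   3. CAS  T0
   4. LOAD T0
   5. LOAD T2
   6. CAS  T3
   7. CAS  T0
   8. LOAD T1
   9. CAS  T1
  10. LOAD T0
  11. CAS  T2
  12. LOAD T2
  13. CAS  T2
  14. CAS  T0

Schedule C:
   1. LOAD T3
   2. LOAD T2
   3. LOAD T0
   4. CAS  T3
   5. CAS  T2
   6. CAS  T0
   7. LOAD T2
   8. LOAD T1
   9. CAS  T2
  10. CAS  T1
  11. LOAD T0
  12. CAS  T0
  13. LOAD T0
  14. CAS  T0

A

Simulating candidate A:
[1] T0.load  rd  (counter 0, T0.r 0)
[2] T1.load  rd  (counter 0, T1.r 0)
[3] T1.cas  hit  (counter 1, T1.r 0)
[4] T2.load  rd  (counter 1, T2.r 1)
[5] T0.cas  miss  (counter 1, T0.r 0)
[6] T3.load  rd  (counter 1, T3.r 1)
[7] T2.cas  hit  (counter 2, T2.r 1)
[8] T2.load  rd  (counter 2, T2.r 2)
[9] T3.cas  miss  (counter 2, T3.r 1)
[10] T0.load  rd  (counter 2, T0.r 2)
[11] T2.cas  hit  (counter 3, T2.r 2)
[12] T0.cas  miss  (counter 3, T0.r 2)
[13] T0.load  rd  (counter 3, T0.r 3)
[14] T0.cas  hit  (counter 4, T0.r 3)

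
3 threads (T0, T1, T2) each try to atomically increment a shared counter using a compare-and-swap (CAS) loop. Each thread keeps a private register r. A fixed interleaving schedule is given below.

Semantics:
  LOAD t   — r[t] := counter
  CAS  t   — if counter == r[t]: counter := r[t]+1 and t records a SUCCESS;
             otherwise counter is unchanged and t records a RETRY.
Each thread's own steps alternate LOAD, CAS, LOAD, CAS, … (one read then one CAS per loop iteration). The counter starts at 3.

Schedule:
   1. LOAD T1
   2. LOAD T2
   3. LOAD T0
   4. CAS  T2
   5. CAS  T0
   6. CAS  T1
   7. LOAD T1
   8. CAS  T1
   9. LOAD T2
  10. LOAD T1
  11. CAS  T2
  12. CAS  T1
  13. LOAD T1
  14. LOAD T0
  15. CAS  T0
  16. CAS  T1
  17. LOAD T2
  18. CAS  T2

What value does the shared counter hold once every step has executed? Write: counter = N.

   1) LOAD T1:  M=3  r_T1=3
   2) LOAD T2:  M=3  r_T2=3
   3) LOAD T0:  M=3  r_T0=3
   4) CAS  T2:  M=4  r_T2=3 ✓
   5) CAS  T0:  M=4  r_T0=3 ✗
   6) CAS  T1:  M=4  r_T1=3 ✗
   7) LOAD T1:  M=4  r_T1=4
   8) CAS  T1:  M=5  r_T1=4 ✓
   9) LOAD T2:  M=5  r_T2=5
  10) LOAD T1:  M=5  r_T1=5
  11) CAS  T2:  M=6  r_T2=5 ✓
  12) CAS  T1:  M=6  r_T1=5 ✗
  13) LOAD T1:  M=6  r_T1=6
  14) LOAD T0:  M=6  r_T0=6
  15) CAS  T0:  M=7  r_T0=6 ✓
  16) CAS  T1:  M=7  r_T1=6 ✗
  17) LOAD T2:  M=7  r_T2=7
  18) CAS  T2:  M=8  r_T2=7 ✓

counter = 8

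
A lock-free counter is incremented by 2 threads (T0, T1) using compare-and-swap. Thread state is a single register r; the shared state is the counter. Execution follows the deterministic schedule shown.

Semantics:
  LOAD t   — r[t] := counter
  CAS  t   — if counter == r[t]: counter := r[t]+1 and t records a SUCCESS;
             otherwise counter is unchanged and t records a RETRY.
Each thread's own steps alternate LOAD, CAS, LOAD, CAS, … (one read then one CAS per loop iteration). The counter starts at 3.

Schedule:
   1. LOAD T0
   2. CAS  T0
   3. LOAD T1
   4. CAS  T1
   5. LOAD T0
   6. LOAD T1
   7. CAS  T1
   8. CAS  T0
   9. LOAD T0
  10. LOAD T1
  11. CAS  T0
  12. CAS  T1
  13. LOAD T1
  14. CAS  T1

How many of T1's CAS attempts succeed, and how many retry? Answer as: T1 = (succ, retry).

T1 = (3, 1)

[1] T0.load  rd  (counter 3, T0.r 3)
[2] T0.cas  hit  (counter 4, T0.r 3)
[3] T1.load  rd  (counter 4, T1.r 4)
[4] T1.cas  hit  (counter 5, T1.r 4)
[5] T0.load  rd  (counter 5, T0.r 5)
[6] T1.load  rd  (counter 5, T1.r 5)
[7] T1.cas  hit  (counter 6, T1.r 5)
[8] T0.cas  miss  (counter 6, T0.r 5)
[9] T0.load  rd  (counter 6, T0.r 6)
[10] T1.load  rd  (counter 6, T1.r 6)
[11] T0.cas  hit  (counter 7, T0.r 6)
[12] T1.cas  miss  (counter 7, T1.r 6)
[13] T1.load  rd  (counter 7, T1.r 7)
[14] T1.cas  hit  (counter 8, T1.r 7)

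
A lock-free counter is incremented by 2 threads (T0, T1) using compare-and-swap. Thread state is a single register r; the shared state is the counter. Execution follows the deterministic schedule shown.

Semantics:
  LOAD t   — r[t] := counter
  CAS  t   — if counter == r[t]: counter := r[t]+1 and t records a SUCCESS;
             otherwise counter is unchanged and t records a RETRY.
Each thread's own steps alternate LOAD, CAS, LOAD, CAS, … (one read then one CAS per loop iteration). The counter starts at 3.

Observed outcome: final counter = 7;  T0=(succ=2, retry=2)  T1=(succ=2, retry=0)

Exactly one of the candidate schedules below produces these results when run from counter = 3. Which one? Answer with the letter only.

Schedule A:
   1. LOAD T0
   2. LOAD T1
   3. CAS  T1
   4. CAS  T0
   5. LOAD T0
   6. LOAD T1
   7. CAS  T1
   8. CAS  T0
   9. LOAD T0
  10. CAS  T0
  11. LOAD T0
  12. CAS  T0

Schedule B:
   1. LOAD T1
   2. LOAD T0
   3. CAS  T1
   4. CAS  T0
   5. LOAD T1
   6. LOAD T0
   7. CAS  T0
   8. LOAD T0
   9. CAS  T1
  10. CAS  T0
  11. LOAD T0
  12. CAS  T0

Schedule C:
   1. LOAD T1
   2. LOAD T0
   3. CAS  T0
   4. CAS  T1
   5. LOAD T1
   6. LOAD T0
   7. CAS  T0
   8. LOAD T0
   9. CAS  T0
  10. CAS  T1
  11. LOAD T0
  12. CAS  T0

A

Tracing schedule A:
#1 T0 reads 3
#2 T1 reads 3
#3 T1 CAS(3→4) writes; counter now 4
#4 T0 CAS(3→4) fails; counter now 4
#5 T0 reads 4
#6 T1 reads 4
#7 T1 CAS(4→5) writes; counter now 5
#8 T0 CAS(4→5) fails; counter now 5
#9 T0 reads 5
#10 T0 CAS(5→6) writes; counter now 6
#11 T0 reads 6
#12 T0 CAS(6→7) writes; counter now 7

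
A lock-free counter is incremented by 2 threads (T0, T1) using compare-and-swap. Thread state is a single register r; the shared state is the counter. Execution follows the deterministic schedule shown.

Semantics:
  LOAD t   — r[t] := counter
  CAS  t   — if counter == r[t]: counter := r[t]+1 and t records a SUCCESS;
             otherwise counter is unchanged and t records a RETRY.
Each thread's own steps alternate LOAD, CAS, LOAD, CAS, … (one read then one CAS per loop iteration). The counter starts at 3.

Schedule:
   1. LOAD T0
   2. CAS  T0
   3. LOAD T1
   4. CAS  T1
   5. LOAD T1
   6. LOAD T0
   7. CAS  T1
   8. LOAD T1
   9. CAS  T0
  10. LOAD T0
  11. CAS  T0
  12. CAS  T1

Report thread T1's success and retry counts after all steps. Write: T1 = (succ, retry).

T0 LOAD — after: cnt=3, r=3 — load
T0 CAS — after: cnt=4, r=3 — ok
T1 LOAD — after: cnt=4, r=4 — load
T1 CAS — after: cnt=5, r=4 — ok
T1 LOAD — after: cnt=5, r=5 — load
T0 LOAD — after: cnt=5, r=5 — load
T1 CAS — after: cnt=6, r=5 — ok
T1 LOAD — after: cnt=6, r=6 — load
T0 CAS — after: cnt=6, r=5 — retry
T0 LOAD — after: cnt=6, r=6 — load
T0 CAS — after: cnt=7, r=6 — ok
T1 CAS — after: cnt=7, r=6 — retry

T1 = (2, 1)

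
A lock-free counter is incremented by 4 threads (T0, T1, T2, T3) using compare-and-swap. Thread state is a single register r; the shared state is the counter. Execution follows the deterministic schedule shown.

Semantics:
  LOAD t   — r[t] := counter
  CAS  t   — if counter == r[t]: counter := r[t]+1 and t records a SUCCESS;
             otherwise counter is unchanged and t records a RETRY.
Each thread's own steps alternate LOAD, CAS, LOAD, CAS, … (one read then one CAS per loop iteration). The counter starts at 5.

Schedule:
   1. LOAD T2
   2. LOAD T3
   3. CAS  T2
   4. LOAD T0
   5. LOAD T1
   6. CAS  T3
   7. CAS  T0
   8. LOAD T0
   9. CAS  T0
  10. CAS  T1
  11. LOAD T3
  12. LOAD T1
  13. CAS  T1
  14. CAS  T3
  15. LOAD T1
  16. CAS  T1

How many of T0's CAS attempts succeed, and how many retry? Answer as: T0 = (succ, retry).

   1) LOAD T2:  M=5  r_T2=5
   2) LOAD T3:  M=5  r_T3=5
   3) CAS  T2:  M=6  r_T2=5 ✓
   4) LOAD T0:  M=6  r_T0=6
   5) LOAD T1:  M=6  r_T1=6
   6) CAS  T3:  M=6  r_T3=5 ✗
   7) CAS  T0:  M=7  r_T0=6 ✓
   8) LOAD T0:  M=7  r_T0=7
   9) CAS  T0:  M=8  r_T0=7 ✓
  10) CAS  T1:  M=8  r_T1=6 ✗
  11) LOAD T3:  M=8  r_T3=8
  12) LOAD T1:  M=8  r_T1=8
  13) CAS  T1:  M=9  r_T1=8 ✓
  14) CAS  T3:  M=9  r_T3=8 ✗
  15) LOAD T1:  M=9  r_T1=9
  16) CAS  T1:  M=10  r_T1=9 ✓

T0 = (2, 0)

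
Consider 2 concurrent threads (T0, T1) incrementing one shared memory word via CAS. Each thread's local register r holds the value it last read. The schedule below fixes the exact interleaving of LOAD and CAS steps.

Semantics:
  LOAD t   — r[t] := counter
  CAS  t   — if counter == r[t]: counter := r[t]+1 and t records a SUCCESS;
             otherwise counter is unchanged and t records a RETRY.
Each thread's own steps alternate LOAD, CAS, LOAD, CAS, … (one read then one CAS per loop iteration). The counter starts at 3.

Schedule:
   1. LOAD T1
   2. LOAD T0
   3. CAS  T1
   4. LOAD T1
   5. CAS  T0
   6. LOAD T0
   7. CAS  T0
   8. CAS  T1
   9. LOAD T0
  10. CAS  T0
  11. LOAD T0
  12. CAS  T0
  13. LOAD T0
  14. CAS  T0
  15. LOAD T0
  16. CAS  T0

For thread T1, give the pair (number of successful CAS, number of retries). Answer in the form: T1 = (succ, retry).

T1 LOAD — after: cnt=3, r=3 — load
T0 LOAD — after: cnt=3, r=3 — load
T1 CAS — after: cnt=4, r=3 — ok
T1 LOAD — after: cnt=4, r=4 — load
T0 CAS — after: cnt=4, r=3 — retry
T0 LOAD — after: cnt=4, r=4 — load
T0 CAS — after: cnt=5, r=4 — ok
T1 CAS — after: cnt=5, r=4 — retry
T0 LOAD — after: cnt=5, r=5 — load
T0 CAS — after: cnt=6, r=5 — ok
T0 LOAD — after: cnt=6, r=6 — load
T0 CAS — after: cnt=7, r=6 — ok
T0 LOAD — after: cnt=7, r=7 — load
T0 CAS — after: cnt=8, r=7 — ok
T0 LOAD — after: cnt=8, r=8 — load
T0 CAS — after: cnt=9, r=8 — ok

T1 = (1, 1)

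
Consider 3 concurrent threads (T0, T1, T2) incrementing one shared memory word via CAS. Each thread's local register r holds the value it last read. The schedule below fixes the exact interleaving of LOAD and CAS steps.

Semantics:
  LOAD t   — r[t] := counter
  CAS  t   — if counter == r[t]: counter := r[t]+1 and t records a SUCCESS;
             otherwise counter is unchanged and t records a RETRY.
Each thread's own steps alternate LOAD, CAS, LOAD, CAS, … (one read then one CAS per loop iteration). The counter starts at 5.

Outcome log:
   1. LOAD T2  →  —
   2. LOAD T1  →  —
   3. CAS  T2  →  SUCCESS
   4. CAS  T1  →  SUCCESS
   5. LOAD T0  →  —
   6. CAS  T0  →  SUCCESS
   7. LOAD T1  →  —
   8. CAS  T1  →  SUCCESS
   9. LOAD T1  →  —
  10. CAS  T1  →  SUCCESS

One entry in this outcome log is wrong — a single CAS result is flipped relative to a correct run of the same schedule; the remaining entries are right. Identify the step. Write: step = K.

Reference trace:
#1 T2 reads 5
#2 T1 reads 5
#3 T2 CAS(5→6) writes; counter now 6
#4 T1 CAS(5→6) fails; counter now 6
#5 T0 reads 6
#6 T0 CAS(6→7) writes; counter now 7
#7 T1 reads 7
#8 T1 CAS(7→8) writes; counter now 8
#9 T1 reads 8
#10 T1 CAS(8→9) writes; counter now 9
Flip is step 4.

step = 4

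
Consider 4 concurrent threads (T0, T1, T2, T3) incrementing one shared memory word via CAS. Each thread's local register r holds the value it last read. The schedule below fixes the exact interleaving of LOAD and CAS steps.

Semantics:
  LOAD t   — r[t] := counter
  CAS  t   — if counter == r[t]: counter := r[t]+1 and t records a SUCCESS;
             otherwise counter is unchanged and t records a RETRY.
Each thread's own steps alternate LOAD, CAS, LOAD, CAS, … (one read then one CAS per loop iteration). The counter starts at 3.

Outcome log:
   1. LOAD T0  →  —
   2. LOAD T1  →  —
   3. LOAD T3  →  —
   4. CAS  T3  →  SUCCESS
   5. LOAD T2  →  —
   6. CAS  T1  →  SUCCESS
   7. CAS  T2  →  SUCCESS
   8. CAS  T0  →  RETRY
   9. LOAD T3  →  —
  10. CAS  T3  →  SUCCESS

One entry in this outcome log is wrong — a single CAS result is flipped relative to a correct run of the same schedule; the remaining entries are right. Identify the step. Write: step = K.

Re-executing:
step 1: T0 LOAD ⇒ load; ctr=3 reg=3
step 2: T1 LOAD ⇒ load; ctr=3 reg=3
step 3: T3 LOAD ⇒ load; ctr=3 reg=3
step 4: T3 CAS ⇒ ok; ctr=4 reg=3
step 5: T2 LOAD ⇒ load; ctr=4 reg=4
step 6: T1 CAS ⇒ retry; ctr=4 reg=3
step 7: T2 CAS ⇒ ok; ctr=5 reg=4
step 8: T0 CAS ⇒ retry; ctr=5 reg=3
step 9: T3 LOAD ⇒ load; ctr=5 reg=5
step 10: T3 CAS ⇒ ok; ctr=6 reg=5
Flip is step 6.

step = 6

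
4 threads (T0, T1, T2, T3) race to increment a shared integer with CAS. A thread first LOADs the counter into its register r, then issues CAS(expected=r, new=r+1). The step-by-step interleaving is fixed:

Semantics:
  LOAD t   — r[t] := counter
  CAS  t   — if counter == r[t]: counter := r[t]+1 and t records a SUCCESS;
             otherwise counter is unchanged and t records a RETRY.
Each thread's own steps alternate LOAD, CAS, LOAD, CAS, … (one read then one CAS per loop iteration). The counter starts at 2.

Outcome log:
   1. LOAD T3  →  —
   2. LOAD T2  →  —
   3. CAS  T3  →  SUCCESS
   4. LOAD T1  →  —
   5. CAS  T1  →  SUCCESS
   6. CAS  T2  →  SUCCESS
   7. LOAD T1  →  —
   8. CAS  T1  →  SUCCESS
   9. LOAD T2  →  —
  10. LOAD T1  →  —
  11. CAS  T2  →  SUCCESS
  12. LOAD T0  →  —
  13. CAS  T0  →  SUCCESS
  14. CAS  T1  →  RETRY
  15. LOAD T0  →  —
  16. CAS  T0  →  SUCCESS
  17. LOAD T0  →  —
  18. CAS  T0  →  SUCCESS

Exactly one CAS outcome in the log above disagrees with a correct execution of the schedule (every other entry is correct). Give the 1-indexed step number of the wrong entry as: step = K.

Re-executing:
1. LOAD T3 → mem=2 r[T3]=2 [LOAD]
2. LOAD T2 → mem=2 r[T2]=2 [LOAD]
3. CAS T3 → mem=3 r[T3]=2 [OK]
4. LOAD T1 → mem=3 r[T1]=3 [LOAD]
5. CAS T1 → mem=4 r[T1]=3 [OK]
6. CAS T2 → mem=4 r[T2]=2 [RETRY]
7. LOAD T1 → mem=4 r[T1]=4 [LOAD]
8. CAS T1 → mem=5 r[T1]=4 [OK]
9. LOAD T2 → mem=5 r[T2]=5 [LOAD]
10. LOAD T1 → mem=5 r[T1]=5 [LOAD]
11. CAS T2 → mem=6 r[T2]=5 [OK]
12. LOAD T0 → mem=6 r[T0]=6 [LOAD]
13. CAS T0 → mem=7 r[T0]=6 [OK]
14. CAS T1 → mem=7 r[T1]=5 [RETRY]
15. LOAD T0 → mem=7 r[T0]=7 [LOAD]
16. CAS T0 → mem=8 r[T0]=7 [OK]
17. LOAD T0 → mem=8 r[T0]=8 [LOAD]
18. CAS T0 → mem=9 r[T0]=8 [OK]
Log disagrees first at step 6.

step = 6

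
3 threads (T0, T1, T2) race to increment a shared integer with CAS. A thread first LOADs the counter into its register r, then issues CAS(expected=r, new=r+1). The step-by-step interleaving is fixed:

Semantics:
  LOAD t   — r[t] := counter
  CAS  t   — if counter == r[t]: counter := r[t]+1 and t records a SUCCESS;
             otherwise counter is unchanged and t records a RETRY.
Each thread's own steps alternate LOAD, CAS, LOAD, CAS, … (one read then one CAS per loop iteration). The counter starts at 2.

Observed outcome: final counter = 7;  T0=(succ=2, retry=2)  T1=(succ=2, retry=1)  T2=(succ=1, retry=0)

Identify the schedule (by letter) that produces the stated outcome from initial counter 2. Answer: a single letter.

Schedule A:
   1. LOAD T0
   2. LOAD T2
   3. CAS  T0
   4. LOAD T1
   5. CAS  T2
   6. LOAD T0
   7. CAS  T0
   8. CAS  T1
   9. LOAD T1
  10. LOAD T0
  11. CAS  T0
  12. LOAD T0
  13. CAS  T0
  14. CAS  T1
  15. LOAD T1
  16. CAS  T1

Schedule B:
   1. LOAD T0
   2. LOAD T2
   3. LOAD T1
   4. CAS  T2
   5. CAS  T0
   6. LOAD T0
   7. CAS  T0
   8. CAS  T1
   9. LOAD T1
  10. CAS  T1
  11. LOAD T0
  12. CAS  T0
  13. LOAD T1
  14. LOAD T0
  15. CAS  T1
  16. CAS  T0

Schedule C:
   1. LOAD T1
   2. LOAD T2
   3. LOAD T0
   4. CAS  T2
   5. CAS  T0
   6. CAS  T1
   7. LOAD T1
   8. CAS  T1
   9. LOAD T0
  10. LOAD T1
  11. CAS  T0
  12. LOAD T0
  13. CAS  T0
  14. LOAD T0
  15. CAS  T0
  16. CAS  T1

Tracing schedule B:
   1) LOAD T0:  M=2  r_T0=2
   2) LOAD T2:  M=2  r_T2=2
   3) LOAD T1:  M=2  r_T1=2
   4) CAS  T2:  M=3  r_T2=2 ✓
   5) CAS  T0:  M=3  r_T0=2 ✗
   6) LOAD T0:  M=3  r_T0=3
   7) CAS  T0:  M=4  r_T0=3 ✓
   8) CAS  T1:  M=4  r_T1=2 ✗
   9) LOAD T1:  M=4  r_T1=4
  10) CAS  T1:  M=5  r_T1=4 ✓
  11) LOAD T0:  M=5  r_T0=5
  12) CAS  T0:  M=6  r_T0=5 ✓
  13) LOAD T1:  M=6  r_T1=6
  14) LOAD T0:  M=6  r_T0=6
  15) CAS  T1:  M=7  r_T1=6 ✓
  16) CAS  T0:  M=7  r_T0=6 ✗

B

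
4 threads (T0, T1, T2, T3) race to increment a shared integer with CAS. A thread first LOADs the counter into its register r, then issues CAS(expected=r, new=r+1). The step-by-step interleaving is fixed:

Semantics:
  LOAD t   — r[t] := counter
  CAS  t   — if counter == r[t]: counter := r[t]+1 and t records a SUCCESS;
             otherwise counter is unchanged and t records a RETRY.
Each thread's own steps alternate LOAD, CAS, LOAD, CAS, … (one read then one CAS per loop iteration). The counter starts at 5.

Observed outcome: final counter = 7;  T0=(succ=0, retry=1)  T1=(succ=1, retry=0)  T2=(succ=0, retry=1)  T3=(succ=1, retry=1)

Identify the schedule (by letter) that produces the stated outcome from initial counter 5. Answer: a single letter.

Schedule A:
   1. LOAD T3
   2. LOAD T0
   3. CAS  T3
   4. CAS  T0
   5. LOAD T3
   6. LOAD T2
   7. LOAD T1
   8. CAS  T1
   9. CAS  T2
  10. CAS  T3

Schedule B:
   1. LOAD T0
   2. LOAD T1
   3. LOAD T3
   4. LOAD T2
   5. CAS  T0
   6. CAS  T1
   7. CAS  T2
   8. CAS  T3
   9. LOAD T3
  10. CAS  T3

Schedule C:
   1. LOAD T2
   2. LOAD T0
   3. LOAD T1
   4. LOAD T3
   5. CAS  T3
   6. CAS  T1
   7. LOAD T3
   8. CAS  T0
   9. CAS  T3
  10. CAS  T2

A

Run A:
T3 LOAD — after: cnt=5, r=5 — load
T0 LOAD — after: cnt=5, r=5 — load
T3 CAS — after: cnt=6, r=5 — ok
T0 CAS — after: cnt=6, r=5 — retry
T3 LOAD — after: cnt=6, r=6 — load
T2 LOAD — after: cnt=6, r=6 — load
T1 LOAD — after: cnt=6, r=6 — load
T1 CAS — after: cnt=7, r=6 — ok
T2 CAS — after: cnt=7, r=6 — retry
T3 CAS — after: cnt=7, r=6 — retry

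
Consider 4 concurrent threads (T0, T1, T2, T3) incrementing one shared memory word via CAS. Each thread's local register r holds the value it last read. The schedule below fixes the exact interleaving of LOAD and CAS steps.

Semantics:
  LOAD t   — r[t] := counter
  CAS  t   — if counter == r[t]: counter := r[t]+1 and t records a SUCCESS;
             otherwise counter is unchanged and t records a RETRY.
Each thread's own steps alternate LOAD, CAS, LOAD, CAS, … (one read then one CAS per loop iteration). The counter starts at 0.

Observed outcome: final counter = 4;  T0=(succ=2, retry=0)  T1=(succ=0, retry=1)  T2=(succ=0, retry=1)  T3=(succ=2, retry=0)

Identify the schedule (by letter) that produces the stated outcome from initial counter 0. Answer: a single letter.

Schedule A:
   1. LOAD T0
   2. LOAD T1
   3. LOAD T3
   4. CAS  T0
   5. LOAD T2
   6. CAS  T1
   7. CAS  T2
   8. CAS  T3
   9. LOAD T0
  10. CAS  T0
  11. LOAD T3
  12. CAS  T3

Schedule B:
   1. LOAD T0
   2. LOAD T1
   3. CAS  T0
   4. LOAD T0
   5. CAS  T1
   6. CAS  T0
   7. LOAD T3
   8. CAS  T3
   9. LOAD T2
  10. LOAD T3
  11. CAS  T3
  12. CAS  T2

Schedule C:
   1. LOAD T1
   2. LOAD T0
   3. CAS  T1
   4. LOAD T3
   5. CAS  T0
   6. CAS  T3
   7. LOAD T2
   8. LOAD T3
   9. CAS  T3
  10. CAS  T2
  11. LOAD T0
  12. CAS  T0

B

Run B:
step 1: T0 LOAD ⇒ load; ctr=0 reg=0
step 2: T1 LOAD ⇒ load; ctr=0 reg=0
step 3: T0 CAS ⇒ ok; ctr=1 reg=0
step 4: T0 LOAD ⇒ load; ctr=1 reg=1
step 5: T1 CAS ⇒ retry; ctr=1 reg=0
step 6: T0 CAS ⇒ ok; ctr=2 reg=1
step 7: T3 LOAD ⇒ load; ctr=2 reg=2
step 8: T3 CAS ⇒ ok; ctr=3 reg=2
step 9: T2 LOAD ⇒ load; ctr=3 reg=3
step 10: T3 LOAD ⇒ load; ctr=3 reg=3
step 11: T3 CAS ⇒ ok; ctr=4 reg=3
step 12: T2 CAS ⇒ retry; ctr=4 reg=3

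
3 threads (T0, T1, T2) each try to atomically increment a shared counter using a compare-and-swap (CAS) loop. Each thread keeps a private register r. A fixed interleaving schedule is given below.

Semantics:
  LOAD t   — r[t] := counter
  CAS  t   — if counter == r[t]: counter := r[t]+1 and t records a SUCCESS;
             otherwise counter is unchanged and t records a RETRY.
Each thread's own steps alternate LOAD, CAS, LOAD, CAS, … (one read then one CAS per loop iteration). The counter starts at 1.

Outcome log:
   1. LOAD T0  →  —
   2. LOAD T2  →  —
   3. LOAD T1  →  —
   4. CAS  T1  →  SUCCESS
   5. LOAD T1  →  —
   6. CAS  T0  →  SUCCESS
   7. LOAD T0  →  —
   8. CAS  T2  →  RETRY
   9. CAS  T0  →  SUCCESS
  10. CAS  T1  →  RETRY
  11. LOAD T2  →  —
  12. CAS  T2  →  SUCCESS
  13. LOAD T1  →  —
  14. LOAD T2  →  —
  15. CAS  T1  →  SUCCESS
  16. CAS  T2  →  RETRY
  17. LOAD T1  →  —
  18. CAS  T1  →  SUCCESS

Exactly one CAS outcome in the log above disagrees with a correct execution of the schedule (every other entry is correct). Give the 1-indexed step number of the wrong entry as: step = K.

Reference trace:
#1 T0 reads 1
#2 T2 reads 1
#3 T1 reads 1
#4 T1 CAS(1→2) writes; counter now 2
#5 T1 reads 2
#6 T0 CAS(1→2) fails; counter now 2
#7 T0 reads 2
#8 T2 CAS(1→2) fails; counter now 2
#9 T0 CAS(2→3) writes; counter now 3
#10 T1 CAS(2→3) fails; counter now 3
#11 T2 reads 3
#12 T2 CAS(3→4) writes; counter now 4
#13 T1 reads 4
#14 T2 reads 4
#15 T1 CAS(4→5) writes; counter now 5
#16 T2 CAS(4→5) fails; counter now 5
#17 T1 reads 5
#18 T1 CAS(5→6) writes; counter now 6
Mismatch at 6.

step = 6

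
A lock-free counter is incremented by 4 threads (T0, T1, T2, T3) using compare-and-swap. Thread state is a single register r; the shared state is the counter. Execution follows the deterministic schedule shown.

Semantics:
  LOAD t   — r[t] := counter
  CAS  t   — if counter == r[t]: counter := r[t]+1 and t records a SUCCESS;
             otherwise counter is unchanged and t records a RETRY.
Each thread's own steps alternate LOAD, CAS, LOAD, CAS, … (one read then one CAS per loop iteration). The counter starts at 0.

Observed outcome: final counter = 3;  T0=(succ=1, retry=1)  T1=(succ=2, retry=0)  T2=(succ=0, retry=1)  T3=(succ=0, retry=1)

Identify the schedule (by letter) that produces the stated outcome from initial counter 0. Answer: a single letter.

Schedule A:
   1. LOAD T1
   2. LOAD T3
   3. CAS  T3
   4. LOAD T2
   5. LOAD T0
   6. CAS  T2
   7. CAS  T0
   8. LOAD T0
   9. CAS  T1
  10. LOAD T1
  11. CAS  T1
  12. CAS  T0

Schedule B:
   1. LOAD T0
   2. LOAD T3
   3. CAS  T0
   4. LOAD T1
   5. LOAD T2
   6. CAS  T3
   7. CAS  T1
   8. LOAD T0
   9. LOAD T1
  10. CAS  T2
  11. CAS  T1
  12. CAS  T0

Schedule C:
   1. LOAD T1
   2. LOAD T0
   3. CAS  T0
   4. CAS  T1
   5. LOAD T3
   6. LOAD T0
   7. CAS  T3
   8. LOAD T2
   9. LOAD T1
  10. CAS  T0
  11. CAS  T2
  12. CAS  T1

Run B:
T0 LOAD — after: cnt=0, r=0 — load
T3 LOAD — after: cnt=0, r=0 — load
T0 CAS — after: cnt=1, r=0 — ok
T1 LOAD — after: cnt=1, r=1 — load
T2 LOAD — after: cnt=1, r=1 — load
T3 CAS — after: cnt=1, r=0 — retry
T1 CAS — after: cnt=2, r=1 — ok
T0 LOAD — after: cnt=2, r=2 — load
T1 LOAD — after: cnt=2, r=2 — load
T2 CAS — after: cnt=2, r=1 — retry
T1 CAS — after: cnt=3, r=2 — ok
T0 CAS — after: cnt=3, r=2 — retry

B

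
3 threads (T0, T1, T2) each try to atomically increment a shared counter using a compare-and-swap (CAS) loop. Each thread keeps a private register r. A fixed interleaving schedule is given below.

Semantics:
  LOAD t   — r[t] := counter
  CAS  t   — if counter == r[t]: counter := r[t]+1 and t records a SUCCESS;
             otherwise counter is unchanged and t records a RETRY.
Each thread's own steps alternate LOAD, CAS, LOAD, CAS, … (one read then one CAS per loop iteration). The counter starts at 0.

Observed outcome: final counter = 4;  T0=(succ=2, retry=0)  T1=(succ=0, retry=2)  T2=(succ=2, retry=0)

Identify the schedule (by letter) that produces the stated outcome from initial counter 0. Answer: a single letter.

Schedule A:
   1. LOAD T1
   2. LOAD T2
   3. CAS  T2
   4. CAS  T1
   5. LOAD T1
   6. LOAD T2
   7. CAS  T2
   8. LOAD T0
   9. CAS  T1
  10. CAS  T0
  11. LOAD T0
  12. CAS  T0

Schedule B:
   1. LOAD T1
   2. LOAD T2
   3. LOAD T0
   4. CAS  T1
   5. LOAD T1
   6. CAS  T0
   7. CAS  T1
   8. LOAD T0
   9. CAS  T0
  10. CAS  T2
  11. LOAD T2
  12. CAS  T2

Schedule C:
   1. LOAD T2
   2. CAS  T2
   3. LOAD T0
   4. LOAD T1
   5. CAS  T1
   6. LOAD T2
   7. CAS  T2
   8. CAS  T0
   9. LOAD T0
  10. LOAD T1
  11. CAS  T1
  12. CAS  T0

Run A:
step 1: T1 LOAD ⇒ load; ctr=0 reg=0
step 2: T2 LOAD ⇒ load; ctr=0 reg=0
step 3: T2 CAS ⇒ ok; ctr=1 reg=0
step 4: T1 CAS ⇒ retry; ctr=1 reg=0
step 5: T1 LOAD ⇒ load; ctr=1 reg=1
step 6: T2 LOAD ⇒ load; ctr=1 reg=1
step 7: T2 CAS ⇒ ok; ctr=2 reg=1
step 8: T0 LOAD ⇒ load; ctr=2 reg=2
step 9: T1 CAS ⇒ retry; ctr=2 reg=1
step 10: T0 CAS ⇒ ok; ctr=3 reg=2
step 11: T0 LOAD ⇒ load; ctr=3 reg=3
step 12: T0 CAS ⇒ ok; ctr=4 reg=3

A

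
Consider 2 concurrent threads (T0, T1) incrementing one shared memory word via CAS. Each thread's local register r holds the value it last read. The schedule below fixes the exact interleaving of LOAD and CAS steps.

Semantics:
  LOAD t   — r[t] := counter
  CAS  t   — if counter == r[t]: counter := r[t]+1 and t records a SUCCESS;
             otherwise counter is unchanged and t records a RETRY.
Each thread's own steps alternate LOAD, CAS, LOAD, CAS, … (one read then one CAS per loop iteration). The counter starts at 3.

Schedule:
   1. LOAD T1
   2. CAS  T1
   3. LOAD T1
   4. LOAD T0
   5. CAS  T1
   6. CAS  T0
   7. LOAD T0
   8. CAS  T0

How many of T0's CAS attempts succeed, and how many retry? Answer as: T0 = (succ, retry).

T0 = (1, 1)

#1 T1 reads 3
#2 T1 CAS(3→4) writes; counter now 4
#3 T1 reads 4
#4 T0 reads 4
#5 T1 CAS(4→5) writes; counter now 5
#6 T0 CAS(4→5) fails; counter now 5
#7 T0 reads 5
#8 T0 CAS(5→6) writes; counter now 6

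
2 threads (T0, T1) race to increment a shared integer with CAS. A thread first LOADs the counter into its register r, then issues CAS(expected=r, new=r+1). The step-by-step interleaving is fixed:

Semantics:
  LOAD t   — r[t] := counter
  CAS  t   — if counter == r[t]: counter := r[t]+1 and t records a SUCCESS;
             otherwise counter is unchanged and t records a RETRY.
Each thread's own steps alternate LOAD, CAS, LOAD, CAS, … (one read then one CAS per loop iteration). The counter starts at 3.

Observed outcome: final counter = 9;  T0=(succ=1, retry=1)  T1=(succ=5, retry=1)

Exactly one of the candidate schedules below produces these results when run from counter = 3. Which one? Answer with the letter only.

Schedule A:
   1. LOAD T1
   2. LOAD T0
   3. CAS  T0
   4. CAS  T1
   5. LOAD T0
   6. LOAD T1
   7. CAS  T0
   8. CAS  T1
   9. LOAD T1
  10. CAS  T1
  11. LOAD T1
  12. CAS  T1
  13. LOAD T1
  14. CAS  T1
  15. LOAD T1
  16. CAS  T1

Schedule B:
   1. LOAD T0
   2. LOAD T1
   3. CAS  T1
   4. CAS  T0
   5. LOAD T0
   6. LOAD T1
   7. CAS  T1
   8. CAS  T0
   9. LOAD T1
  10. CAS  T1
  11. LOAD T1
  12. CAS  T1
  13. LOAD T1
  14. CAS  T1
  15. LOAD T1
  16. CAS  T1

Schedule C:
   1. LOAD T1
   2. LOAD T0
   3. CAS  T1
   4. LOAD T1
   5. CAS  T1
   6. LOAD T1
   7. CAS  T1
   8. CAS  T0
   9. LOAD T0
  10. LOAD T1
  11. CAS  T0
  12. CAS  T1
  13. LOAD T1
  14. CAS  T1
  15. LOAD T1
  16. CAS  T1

C

Simulating candidate C:
#1 T1 reads 3
#2 T0 reads 3
#3 T1 CAS(3→4) writes; counter now 4
#4 T1 reads 4
#5 T1 CAS(4→5) writes; counter now 5
#6 T1 reads 5
#7 T1 CAS(5→6) writes; counter now 6
#8 T0 CAS(3→4) fails; counter now 6
#9 T0 reads 6
#10 T1 reads 6
#11 T0 CAS(6→7) writes; counter now 7
#12 T1 CAS(6→7) fails; counter now 7
#13 T1 reads 7
#14 T1 CAS(7→8) writes; counter now 8
#15 T1 reads 8
#16 T1 CAS(8→9) writes; counter now 9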